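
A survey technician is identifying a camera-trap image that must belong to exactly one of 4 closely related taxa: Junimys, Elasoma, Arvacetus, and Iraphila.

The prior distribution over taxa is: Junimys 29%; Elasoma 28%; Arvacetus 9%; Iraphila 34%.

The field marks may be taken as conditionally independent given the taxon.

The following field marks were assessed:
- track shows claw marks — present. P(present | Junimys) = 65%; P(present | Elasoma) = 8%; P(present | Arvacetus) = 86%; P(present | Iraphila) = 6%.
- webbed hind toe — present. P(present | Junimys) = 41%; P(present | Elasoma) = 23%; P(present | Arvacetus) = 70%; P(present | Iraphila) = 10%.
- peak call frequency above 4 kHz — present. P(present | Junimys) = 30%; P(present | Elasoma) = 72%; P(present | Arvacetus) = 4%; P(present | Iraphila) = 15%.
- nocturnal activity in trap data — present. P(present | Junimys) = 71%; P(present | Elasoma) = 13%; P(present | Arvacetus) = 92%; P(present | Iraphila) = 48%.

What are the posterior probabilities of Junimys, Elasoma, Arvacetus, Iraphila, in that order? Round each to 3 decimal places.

0.863, 0.025, 0.104, 0.008

By Bayes' rule with conditional independence, the unnormalized weight for each hypothesis is prior × ∏ likelihoods:
  Junimys: 0.29 × 0.65 × 0.41 × 0.30 × 0.71 = 0.016462
  Elasoma: 0.28 × 0.08 × 0.23 × 0.72 × 0.13 = 0.00048223
  Arvacetus: 0.09 × 0.86 × 0.70 × 0.04 × 0.92 = 0.0019938
  Iraphila: 0.34 × 0.06 × 0.10 × 0.15 × 0.48 = 0.00014688
Marginal likelihood of the evidence = 0.019085.
P(Junimys | evidence) = 0.016462 / 0.019085 ≈ 0.863
P(Elasoma | evidence) = 0.00048223 / 0.019085 ≈ 0.025
P(Arvacetus | evidence) = 0.0019938 / 0.019085 ≈ 0.104
P(Iraphila | evidence) = 0.00014688 / 0.019085 ≈ 0.008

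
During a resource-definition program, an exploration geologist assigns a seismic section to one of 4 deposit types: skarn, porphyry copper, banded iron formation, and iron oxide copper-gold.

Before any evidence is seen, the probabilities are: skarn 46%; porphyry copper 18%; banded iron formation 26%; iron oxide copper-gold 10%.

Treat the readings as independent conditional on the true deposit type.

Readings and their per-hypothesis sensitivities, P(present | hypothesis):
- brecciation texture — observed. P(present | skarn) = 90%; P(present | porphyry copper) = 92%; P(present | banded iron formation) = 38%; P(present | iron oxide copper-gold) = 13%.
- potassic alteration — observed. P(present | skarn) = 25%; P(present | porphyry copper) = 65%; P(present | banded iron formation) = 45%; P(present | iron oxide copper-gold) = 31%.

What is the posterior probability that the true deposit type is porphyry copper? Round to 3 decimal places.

For each hypothesis, the unnormalized posterior weight is prior × product of the reading likelihoods:
  skarn: 0.46 × 0.90 × 0.25 = 0.1035
  porphyry copper: 0.18 × 0.92 × 0.65 = 0.10764
  banded iron formation: 0.26 × 0.38 × 0.45 = 0.04446
  iron oxide copper-gold: 0.10 × 0.13 × 0.31 = 0.00403
Marginal likelihood of the evidence = 0.25963.
P(porphyry copper | evidence) = 0.10764 / 0.25963 ≈ 0.415.

0.415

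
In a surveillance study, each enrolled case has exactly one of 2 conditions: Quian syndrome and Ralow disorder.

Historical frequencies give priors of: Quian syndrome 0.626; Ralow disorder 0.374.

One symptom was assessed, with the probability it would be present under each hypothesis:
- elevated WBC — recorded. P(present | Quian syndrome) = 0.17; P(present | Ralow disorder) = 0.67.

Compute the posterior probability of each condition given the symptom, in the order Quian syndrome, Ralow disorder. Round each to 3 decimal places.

By Bayes' rule, the unnormalized weight for each hypothesis is prior × likelihood:
  Quian syndrome: 0.626 × 0.17 = 0.10642
  Ralow disorder: 0.374 × 0.67 = 0.25058
Marginal likelihood of the evidence = 0.357.
P(Quian syndrome | evidence) = 0.10642 / 0.357 ≈ 0.298
P(Ralow disorder | evidence) = 0.25058 / 0.357 ≈ 0.702

0.298, 0.702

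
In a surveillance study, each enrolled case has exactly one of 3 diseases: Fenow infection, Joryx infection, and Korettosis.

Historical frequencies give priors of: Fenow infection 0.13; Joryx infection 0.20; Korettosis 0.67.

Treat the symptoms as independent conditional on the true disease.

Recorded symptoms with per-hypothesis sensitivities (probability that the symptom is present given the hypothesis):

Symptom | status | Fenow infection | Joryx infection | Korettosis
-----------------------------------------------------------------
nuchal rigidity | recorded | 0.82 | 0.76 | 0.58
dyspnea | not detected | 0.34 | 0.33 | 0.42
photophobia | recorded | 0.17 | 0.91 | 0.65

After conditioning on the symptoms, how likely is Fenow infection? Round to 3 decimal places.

By Bayes' rule with conditional independence, the unnormalized weight for each hypothesis is prior × ∏ likelihoods (using 1 − P(present | H) for each absent symptom):
  Fenow infection: 0.13 × 0.82 × (1 − 0.34) × 0.17 = 0.011961
  Joryx infection: 0.20 × 0.76 × (1 − 0.33) × 0.91 = 0.092674
  Korettosis: 0.67 × 0.58 × (1 − 0.42) × 0.65 = 0.1465
Normalizing constant Z = 0.011961 + 0.092674 + 0.1465 = 0.25114.
P(Fenow infection | evidence) = 0.011961 / 0.25114 ≈ 0.048.

0.048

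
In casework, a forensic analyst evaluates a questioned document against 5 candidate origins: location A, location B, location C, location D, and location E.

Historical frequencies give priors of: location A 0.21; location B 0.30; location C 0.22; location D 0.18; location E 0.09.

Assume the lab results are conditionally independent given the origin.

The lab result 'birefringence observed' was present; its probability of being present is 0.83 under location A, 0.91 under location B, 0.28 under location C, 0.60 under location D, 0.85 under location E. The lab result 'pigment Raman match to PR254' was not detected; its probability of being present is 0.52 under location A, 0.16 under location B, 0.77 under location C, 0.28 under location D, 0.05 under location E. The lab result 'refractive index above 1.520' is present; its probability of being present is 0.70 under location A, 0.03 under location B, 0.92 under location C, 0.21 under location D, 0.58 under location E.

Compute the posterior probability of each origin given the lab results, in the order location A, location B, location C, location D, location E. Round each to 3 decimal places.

For each hypothesis, the unnormalized posterior weight is prior × product of the lab result likelihoods (using 1 − P(present | H) for each absent lab result):
  location A: 0.21 × 0.83 × (1 − 0.52) × 0.70 = 0.058565
  location B: 0.30 × 0.91 × (1 − 0.16) × 0.03 = 0.0068796
  location C: 0.22 × 0.28 × (1 − 0.77) × 0.92 = 0.013035
  location D: 0.18 × 0.60 × (1 − 0.28) × 0.21 = 0.01633
  location E: 0.09 × 0.85 × (1 − 0.05) × 0.58 = 0.042151
Marginal likelihood of the evidence = 0.13696.
P(location A | evidence) = 0.058565 / 0.13696 ≈ 0.428
P(location B | evidence) = 0.0068796 / 0.13696 ≈ 0.050
P(location C | evidence) = 0.013035 / 0.13696 ≈ 0.095
P(location D | evidence) = 0.01633 / 0.13696 ≈ 0.119
P(location E | evidence) = 0.042151 / 0.13696 ≈ 0.308

0.428, 0.050, 0.095, 0.119, 0.308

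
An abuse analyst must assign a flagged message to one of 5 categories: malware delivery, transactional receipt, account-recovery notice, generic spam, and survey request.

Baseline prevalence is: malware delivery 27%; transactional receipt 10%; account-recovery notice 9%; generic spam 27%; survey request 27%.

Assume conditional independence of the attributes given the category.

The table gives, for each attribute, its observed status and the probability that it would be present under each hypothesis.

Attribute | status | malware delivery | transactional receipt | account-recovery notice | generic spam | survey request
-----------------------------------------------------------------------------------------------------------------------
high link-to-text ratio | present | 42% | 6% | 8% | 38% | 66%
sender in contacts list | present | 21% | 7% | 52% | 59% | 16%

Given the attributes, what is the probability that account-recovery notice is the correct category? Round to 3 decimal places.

By Bayes' rule with conditional independence, the unnormalized weight for each hypothesis is prior × ∏ likelihoods:
  malware delivery: 0.27 × 0.42 × 0.21 = 0.023814
  transactional receipt: 0.10 × 0.06 × 0.07 = 0.00042
  account-recovery notice: 0.09 × 0.08 × 0.52 = 0.003744
  generic spam: 0.27 × 0.38 × 0.59 = 0.060534
  survey request: 0.27 × 0.66 × 0.16 = 0.028512
The unnormalized weights sum to 0.11702.
P(account-recovery notice | evidence) = 0.003744 / 0.11702 ≈ 0.032.

0.032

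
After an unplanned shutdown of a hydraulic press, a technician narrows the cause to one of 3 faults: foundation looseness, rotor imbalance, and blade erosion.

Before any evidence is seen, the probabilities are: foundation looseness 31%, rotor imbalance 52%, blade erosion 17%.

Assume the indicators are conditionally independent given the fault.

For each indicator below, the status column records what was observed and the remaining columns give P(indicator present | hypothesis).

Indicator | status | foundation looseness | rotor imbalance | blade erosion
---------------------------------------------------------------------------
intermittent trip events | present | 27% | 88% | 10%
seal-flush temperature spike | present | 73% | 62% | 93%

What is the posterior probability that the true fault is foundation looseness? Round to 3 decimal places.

Multiply each prior by the joint likelihood of the indicator pattern:
  foundation looseness: 0.31 × 0.27 × 0.73 = 0.061101
  rotor imbalance: 0.52 × 0.88 × 0.62 = 0.28371
  blade erosion: 0.17 × 0.10 × 0.93 = 0.01581
The unnormalized weights sum to 0.36062.
P(foundation looseness | evidence) = 0.061101 / 0.36062 ≈ 0.169.

0.169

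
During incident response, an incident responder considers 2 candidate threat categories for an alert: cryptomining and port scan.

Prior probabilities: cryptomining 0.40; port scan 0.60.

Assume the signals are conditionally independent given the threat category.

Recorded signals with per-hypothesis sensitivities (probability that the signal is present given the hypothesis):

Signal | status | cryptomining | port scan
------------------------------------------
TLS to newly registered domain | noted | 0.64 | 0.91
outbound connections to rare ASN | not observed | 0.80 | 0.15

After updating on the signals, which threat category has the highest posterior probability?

By Bayes' rule with conditional independence, the unnormalized weight for each hypothesis is prior × ∏ likelihoods (using 1 − P(present | H) for each absent signal):
  cryptomining: 0.40 × 0.64 × (1 − 0.80) = 0.0512
  port scan: 0.60 × 0.91 × (1 − 0.15) = 0.4641
Normalizing constant Z = 0.0512 + 0.4641 = 0.5153.
P(cryptomining | evidence) ≈ 0.0512 / 0.5153 ≈ 0.099
P(port scan | evidence) ≈ 0.4641 / 0.5153 ≈ 0.901
The largest is 0.901, so port scan is most probable.

port scan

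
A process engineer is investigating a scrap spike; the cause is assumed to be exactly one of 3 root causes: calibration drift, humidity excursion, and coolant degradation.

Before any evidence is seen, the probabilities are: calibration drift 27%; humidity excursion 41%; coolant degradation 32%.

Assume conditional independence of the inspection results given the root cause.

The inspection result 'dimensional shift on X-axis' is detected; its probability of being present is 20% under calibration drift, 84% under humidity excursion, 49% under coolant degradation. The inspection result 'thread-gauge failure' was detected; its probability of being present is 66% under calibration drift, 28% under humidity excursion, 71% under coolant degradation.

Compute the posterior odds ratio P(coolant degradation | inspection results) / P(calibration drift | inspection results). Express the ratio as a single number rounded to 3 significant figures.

Posterior odds equal prior odds times the likelihood ratio; only the two competing hypotheses matter.
  coolant degradation: 0.32 × 0.49 × 0.71 = 0.11133
  calibration drift: 0.27 × 0.20 × 0.66 = 0.03564
Posterior odds = 0.11133 / 0.03564 ≈ 3.12.

3.12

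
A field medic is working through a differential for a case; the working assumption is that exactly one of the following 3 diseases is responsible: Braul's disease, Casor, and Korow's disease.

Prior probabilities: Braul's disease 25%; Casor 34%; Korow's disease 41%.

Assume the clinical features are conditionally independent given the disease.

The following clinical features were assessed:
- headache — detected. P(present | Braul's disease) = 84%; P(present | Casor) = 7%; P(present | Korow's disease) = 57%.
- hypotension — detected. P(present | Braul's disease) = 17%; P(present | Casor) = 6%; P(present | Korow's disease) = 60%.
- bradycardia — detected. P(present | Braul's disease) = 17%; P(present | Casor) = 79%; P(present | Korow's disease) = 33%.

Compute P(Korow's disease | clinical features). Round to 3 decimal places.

By Bayes' rule with conditional independence, the unnormalized weight for each hypothesis is prior × ∏ likelihoods:
  Braul's disease: 0.25 × 0.84 × 0.17 × 0.17 = 0.006069
  Casor: 0.34 × 0.07 × 0.06 × 0.79 = 0.0011281
  Korow's disease: 0.41 × 0.57 × 0.60 × 0.33 = 0.046273
Normalizing constant Z = 0.006069 + 0.0011281 + 0.046273 = 0.05347.
P(Korow's disease | evidence) = 0.046273 / 0.05347 ≈ 0.865.

0.865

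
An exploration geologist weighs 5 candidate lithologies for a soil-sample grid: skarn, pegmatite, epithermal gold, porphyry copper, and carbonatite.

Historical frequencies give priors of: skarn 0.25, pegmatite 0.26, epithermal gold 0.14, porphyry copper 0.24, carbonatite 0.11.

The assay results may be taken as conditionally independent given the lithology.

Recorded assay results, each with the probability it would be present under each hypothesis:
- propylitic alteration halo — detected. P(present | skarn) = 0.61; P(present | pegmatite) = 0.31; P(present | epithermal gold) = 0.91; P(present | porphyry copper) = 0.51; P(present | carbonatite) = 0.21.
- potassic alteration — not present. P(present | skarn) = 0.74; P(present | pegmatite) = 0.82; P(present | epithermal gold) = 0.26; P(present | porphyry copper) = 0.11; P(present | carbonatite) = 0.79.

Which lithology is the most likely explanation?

By Bayes' rule with conditional independence, the unnormalized weight for each hypothesis is prior × ∏ likelihoods (using 1 − P(present | H) for each absent assay result):
  skarn: 0.25 × 0.61 × (1 − 0.74) = 0.03965
  pegmatite: 0.26 × 0.31 × (1 − 0.82) = 0.014508
  epithermal gold: 0.14 × 0.91 × (1 − 0.26) = 0.094276
  porphyry copper: 0.24 × 0.51 × (1 − 0.11) = 0.10894
  carbonatite: 0.11 × 0.21 × (1 − 0.79) = 0.004851
Normalizing constant Z = 0.03965 + 0.014508 + 0.094276 + 0.10894 + 0.004851 = 0.26222.
P(skarn | evidence) ≈ 0.03965 / 0.26222 ≈ 0.151
P(pegmatite | evidence) ≈ 0.014508 / 0.26222 ≈ 0.055
P(epithermal gold | evidence) ≈ 0.094276 / 0.26222 ≈ 0.360
P(porphyry copper | evidence) ≈ 0.10894 / 0.26222 ≈ 0.415
P(carbonatite | evidence) ≈ 0.004851 / 0.26222 ≈ 0.018
The largest is 0.415, so porphyry copper is most probable.

porphyry copper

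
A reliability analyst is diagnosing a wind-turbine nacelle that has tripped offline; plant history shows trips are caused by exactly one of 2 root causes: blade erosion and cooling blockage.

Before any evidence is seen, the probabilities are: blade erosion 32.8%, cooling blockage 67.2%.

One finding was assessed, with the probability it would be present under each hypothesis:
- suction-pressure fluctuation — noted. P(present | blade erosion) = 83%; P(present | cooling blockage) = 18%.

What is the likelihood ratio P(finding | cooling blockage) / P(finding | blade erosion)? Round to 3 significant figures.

Likelihood of this finding under each hypothesis:
  cooling blockage: 0.18
  blade erosion: 0.83
Bayes factor = 0.18 / 0.83 ≈ 0.217

0.217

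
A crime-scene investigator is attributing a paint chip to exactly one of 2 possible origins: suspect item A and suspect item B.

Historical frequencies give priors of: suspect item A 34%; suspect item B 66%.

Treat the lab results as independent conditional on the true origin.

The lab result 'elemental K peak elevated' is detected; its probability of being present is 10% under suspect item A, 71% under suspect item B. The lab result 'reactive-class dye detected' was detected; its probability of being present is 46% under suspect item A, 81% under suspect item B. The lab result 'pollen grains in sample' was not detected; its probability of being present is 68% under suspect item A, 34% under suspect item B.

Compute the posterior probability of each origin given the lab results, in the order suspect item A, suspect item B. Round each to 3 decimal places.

0.020, 0.980

Multiply each prior by the joint likelihood of the lab result pattern (using 1 − P(present | H) for each absent lab result):
  suspect item A: 0.34 × 0.10 × 0.46 × (1 − 0.68) = 0.0050048
  suspect item B: 0.66 × 0.71 × 0.81 × (1 − 0.34) = 0.25051
Normalizing constant Z = 0.0050048 + 0.25051 = 0.25552.
P(suspect item A | evidence) = 0.0050048 / 0.25552 ≈ 0.020
P(suspect item B | evidence) = 0.25051 / 0.25552 ≈ 0.980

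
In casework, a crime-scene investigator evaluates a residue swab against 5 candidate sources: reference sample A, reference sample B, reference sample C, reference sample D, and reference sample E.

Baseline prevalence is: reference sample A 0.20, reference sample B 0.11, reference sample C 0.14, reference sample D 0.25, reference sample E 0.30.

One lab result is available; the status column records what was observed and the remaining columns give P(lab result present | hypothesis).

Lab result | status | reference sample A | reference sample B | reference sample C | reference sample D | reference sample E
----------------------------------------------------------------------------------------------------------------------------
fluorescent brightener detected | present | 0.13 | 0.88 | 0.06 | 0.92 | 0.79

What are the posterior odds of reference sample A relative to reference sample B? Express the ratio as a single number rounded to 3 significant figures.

0.269

The normalizing constant cancels in an odds ratio, so compute prior × likelihood for the two hypotheses only:
  reference sample A: 0.20 × 0.13 = 0.026
  reference sample B: 0.11 × 0.88 = 0.0968
Posterior odds = 0.026 / 0.0968 ≈ 0.269.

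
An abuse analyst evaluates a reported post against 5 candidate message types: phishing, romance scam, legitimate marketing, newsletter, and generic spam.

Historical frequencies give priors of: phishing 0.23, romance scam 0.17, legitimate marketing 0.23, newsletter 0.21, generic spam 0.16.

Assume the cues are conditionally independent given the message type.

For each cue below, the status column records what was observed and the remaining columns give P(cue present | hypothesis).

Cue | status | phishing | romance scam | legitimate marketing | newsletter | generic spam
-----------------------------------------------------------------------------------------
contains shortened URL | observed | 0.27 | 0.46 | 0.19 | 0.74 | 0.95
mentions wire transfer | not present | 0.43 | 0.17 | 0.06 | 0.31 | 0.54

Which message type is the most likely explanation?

newsletter

Multiply each prior by the joint likelihood of the cue pattern (using 1 − P(present | H) for each absent cue):
  phishing: 0.23 × 0.27 × (1 − 0.43) = 0.035397
  romance scam: 0.17 × 0.46 × (1 − 0.17) = 0.064906
  legitimate marketing: 0.23 × 0.19 × (1 − 0.06) = 0.041078
  newsletter: 0.21 × 0.74 × (1 − 0.31) = 0.10723
  generic spam: 0.16 × 0.95 × (1 − 0.54) = 0.06992
The unnormalized weights sum to 0.31853.
P(phishing | evidence) ≈ 0.035397 / 0.31853 ≈ 0.111
P(romance scam | evidence) ≈ 0.064906 / 0.31853 ≈ 0.204
P(legitimate marketing | evidence) ≈ 0.041078 / 0.31853 ≈ 0.129
P(newsletter | evidence) ≈ 0.10723 / 0.31853 ≈ 0.337
P(generic spam | evidence) ≈ 0.06992 / 0.31853 ≈ 0.220
The largest is 0.337, so newsletter is most probable.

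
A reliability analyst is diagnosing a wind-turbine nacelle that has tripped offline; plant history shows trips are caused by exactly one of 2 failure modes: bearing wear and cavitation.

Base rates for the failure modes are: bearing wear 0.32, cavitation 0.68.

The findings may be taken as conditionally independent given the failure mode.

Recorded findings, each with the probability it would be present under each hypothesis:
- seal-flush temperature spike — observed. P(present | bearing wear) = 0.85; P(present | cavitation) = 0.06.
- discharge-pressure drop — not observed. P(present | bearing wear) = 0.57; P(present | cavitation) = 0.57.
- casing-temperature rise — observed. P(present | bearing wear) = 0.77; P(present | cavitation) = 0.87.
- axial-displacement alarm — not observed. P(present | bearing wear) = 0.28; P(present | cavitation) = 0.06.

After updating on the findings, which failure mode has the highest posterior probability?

For each hypothesis, the unnormalized posterior weight is prior × product of the finding likelihoods (using 1 − P(present | H) for each absent finding):
  bearing wear: 0.32 × 0.85 × (1 − 0.57) × 0.77 × (1 − 0.28) = 0.064843
  cavitation: 0.68 × 0.06 × (1 − 0.57) × 0.87 × (1 − 0.06) = 0.014347
Marginal likelihood of the evidence = 0.07919.
P(bearing wear | evidence) ≈ 0.064843 / 0.07919 ≈ 0.819
P(cavitation | evidence) ≈ 0.014347 / 0.07919 ≈ 0.181
The largest is 0.819, so bearing wear is most probable.

bearing wear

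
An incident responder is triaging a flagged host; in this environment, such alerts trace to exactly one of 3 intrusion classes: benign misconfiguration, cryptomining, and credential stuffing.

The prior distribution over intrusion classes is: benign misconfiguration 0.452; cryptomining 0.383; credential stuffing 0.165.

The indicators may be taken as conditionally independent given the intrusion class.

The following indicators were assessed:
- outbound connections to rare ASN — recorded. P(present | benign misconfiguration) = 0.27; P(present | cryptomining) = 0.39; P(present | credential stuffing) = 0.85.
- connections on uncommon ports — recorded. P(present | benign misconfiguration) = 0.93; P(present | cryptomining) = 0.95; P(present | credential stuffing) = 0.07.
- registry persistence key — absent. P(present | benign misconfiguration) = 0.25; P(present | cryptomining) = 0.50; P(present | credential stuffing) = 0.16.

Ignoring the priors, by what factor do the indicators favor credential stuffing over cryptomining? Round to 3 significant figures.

Take the product of per-indicator likelihoods under each hypothesis (using 1 − P(present | H) for each absent indicator), then divide.
  credential stuffing: 0.85 × 0.07 × (1 − 0.16) = 0.04998
  cryptomining: 0.39 × 0.95 × (1 − 0.50) = 0.18525
Bayes factor = 0.04998 / 0.18525 ≈ 0.270

0.270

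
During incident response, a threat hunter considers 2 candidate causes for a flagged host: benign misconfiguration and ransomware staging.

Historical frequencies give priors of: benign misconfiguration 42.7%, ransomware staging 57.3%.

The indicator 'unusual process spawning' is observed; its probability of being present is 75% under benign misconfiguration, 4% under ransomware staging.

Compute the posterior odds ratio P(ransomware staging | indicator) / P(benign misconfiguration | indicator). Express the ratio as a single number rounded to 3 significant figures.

0.0716

The normalizing constant cancels in an odds ratio, so compute prior × likelihood for the two hypotheses only:
  ransomware staging: 0.573 × 0.04 = 0.02292
  benign misconfiguration: 0.427 × 0.75 = 0.32025
Posterior odds = 0.02292 / 0.32025 ≈ 0.0716.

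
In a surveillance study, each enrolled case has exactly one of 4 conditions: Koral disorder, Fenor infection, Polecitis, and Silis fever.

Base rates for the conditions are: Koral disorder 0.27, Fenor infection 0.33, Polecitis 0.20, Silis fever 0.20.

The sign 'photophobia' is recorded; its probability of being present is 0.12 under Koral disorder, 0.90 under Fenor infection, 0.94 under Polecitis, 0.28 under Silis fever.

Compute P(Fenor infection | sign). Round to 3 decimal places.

0.518

For each hypothesis, the unnormalized posterior weight is prior × likelihood:
  Koral disorder: 0.27 × 0.12 = 0.0324
  Fenor infection: 0.33 × 0.90 = 0.297
  Polecitis: 0.20 × 0.94 = 0.188
  Silis fever: 0.20 × 0.28 = 0.056
Marginal likelihood of the evidence = 0.5734.
P(Fenor infection | evidence) = 0.297 / 0.5734 ≈ 0.518.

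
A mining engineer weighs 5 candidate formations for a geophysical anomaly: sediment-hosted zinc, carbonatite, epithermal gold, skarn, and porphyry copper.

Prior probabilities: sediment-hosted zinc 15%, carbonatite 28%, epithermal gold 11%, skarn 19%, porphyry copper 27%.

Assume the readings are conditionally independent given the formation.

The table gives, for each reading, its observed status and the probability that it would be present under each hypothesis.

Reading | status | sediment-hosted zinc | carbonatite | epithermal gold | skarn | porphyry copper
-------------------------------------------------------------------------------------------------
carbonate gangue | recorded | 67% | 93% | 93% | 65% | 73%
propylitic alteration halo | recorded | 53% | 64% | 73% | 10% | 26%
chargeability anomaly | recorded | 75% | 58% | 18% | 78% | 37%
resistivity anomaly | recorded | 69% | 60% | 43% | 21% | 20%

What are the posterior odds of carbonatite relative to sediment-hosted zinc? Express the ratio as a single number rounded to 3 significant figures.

2.10

Unnormalized posterior weight (prior times the reading likelihoods) for each of the two hypotheses:
  carbonatite: 0.28 × 0.93 × 0.64 × 0.58 × 0.60 = 0.057996
  sediment-hosted zinc: 0.15 × 0.67 × 0.53 × 0.75 × 0.69 = 0.027565
Posterior odds = 0.057996 / 0.027565 ≈ 2.10.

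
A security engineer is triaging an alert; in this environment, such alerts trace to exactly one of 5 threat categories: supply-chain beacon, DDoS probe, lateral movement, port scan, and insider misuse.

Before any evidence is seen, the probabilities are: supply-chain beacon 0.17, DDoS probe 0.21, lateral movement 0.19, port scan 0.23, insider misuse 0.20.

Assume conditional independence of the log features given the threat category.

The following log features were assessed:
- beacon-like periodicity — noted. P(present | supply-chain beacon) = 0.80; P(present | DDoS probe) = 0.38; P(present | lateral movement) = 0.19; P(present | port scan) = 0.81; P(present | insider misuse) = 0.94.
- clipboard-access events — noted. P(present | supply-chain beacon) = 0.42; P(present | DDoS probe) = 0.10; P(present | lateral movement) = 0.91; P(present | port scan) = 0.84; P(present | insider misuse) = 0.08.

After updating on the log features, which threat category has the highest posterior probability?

port scan

For each hypothesis, the unnormalized posterior weight is prior × product of the log feature likelihoods:
  supply-chain beacon: 0.17 × 0.80 × 0.42 = 0.05712
  DDoS probe: 0.21 × 0.38 × 0.10 = 0.00798
  lateral movement: 0.19 × 0.19 × 0.91 = 0.032851
  port scan: 0.23 × 0.81 × 0.84 = 0.15649
  insider misuse: 0.20 × 0.94 × 0.08 = 0.01504
The unnormalized weights sum to 0.26948.
P(supply-chain beacon | evidence) ≈ 0.05712 / 0.26948 ≈ 0.212
P(DDoS probe | evidence) ≈ 0.00798 / 0.26948 ≈ 0.030
P(lateral movement | evidence) ≈ 0.032851 / 0.26948 ≈ 0.122
P(port scan | evidence) ≈ 0.15649 / 0.26948 ≈ 0.581
P(insider misuse | evidence) ≈ 0.01504 / 0.26948 ≈ 0.056
The largest is 0.581, so port scan is most probable.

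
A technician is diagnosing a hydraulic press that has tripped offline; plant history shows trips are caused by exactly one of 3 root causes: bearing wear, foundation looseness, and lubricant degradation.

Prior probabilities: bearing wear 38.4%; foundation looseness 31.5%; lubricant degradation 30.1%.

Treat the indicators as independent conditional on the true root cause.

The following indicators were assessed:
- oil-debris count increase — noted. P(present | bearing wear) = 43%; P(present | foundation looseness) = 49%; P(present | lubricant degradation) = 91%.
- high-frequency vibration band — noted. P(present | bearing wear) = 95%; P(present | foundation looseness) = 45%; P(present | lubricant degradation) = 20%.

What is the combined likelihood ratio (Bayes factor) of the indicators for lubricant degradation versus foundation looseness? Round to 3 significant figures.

0.825

The Bayes factor is the ratio of the joint likelihoods of the indicator pattern under the two hypotheses.
  lubricant degradation: 0.91 × 0.20 = 0.182
  foundation looseness: 0.49 × 0.45 = 0.2205
Bayes factor = 0.182 / 0.2205 ≈ 0.825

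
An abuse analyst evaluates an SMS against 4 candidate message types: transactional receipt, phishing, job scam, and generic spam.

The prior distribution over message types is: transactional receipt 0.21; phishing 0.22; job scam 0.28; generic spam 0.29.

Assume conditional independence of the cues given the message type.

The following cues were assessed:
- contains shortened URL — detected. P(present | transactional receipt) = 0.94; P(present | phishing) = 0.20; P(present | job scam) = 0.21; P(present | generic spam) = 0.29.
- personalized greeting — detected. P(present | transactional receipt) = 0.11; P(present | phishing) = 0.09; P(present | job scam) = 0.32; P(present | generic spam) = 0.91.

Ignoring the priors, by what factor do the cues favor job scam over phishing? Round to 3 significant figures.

3.73

The Bayes factor is the ratio of the joint likelihoods of the cue pattern under the two hypotheses.
  job scam: 0.21 × 0.32 = 0.0672
  phishing: 0.20 × 0.09 = 0.018
Bayes factor = 0.0672 / 0.018 ≈ 3.73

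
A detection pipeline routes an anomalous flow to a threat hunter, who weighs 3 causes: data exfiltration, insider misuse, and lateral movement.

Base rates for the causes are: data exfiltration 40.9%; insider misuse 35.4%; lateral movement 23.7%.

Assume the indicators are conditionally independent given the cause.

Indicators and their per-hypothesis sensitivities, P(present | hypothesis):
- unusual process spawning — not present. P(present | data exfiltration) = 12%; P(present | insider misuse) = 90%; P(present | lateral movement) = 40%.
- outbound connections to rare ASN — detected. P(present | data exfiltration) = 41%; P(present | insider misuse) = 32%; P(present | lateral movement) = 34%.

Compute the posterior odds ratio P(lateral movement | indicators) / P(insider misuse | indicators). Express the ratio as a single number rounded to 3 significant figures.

4.27

Posterior odds equal prior odds times the likelihood ratio; only the two competing hypotheses matter (using 1 − P(present | H) for each absent indicator).
  lateral movement: 0.237 × (1 − 0.40) × 0.34 = 0.048348
  insider misuse: 0.354 × (1 − 0.90) × 0.32 = 0.011328
Odds(lateral movement : insider misuse) = 0.048348 / 0.011328 ≈ 4.27.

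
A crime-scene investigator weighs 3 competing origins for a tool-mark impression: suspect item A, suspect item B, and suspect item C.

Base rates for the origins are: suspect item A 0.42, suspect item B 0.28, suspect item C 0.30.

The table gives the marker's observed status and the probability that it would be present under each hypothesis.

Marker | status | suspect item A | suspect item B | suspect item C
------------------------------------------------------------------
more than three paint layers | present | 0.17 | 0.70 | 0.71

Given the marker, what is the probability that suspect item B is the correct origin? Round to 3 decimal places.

For each hypothesis, the unnormalized posterior weight is prior × likelihood:
  suspect item A: 0.42 × 0.17 = 0.0714
  suspect item B: 0.28 × 0.70 = 0.196
  suspect item C: 0.30 × 0.71 = 0.213
Marginal likelihood of the evidence = 0.4804.
P(suspect item B | evidence) = 0.196 / 0.4804 ≈ 0.408.

0.408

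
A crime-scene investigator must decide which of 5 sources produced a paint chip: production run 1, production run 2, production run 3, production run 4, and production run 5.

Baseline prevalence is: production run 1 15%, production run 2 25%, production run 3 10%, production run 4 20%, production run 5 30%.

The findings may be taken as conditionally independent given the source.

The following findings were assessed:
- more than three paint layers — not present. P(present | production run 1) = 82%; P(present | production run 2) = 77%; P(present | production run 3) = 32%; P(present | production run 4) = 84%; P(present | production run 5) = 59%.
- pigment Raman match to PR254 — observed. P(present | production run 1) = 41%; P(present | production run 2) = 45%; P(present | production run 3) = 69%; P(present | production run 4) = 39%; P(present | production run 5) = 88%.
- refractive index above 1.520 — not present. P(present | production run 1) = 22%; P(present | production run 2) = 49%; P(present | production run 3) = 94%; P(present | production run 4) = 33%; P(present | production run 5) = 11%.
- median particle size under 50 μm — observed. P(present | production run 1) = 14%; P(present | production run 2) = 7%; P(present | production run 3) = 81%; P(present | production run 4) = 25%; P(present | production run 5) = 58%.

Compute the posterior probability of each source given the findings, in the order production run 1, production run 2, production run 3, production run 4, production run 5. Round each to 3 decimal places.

0.019, 0.015, 0.037, 0.034, 0.896

By Bayes' rule with conditional independence, the unnormalized weight for each hypothesis is prior × ∏ likelihoods (using 1 − P(present | H) for each absent finding):
  production run 1: 0.15 × (1 − 0.82) × 0.41 × (1 − 0.22) × 0.14 = 0.0012088
  production run 2: 0.25 × (1 − 0.77) × 0.45 × (1 − 0.49) × 0.07 = 0.00092374
  production run 3: 0.10 × (1 − 0.32) × 0.69 × (1 − 0.94) × 0.81 = 0.0022803
  production run 4: 0.20 × (1 − 0.84) × 0.39 × (1 − 0.33) × 0.25 = 0.0020904
  production run 5: 0.30 × (1 − 0.59) × 0.88 × (1 − 0.11) × 0.58 = 0.055873
The unnormalized weights sum to 0.062377.
P(production run 1 | evidence) = 0.0012088 / 0.062377 ≈ 0.019
P(production run 2 | evidence) = 0.00092374 / 0.062377 ≈ 0.015
P(production run 3 | evidence) = 0.0022803 / 0.062377 ≈ 0.037
P(production run 4 | evidence) = 0.0020904 / 0.062377 ≈ 0.034
P(production run 5 | evidence) = 0.055873 / 0.062377 ≈ 0.896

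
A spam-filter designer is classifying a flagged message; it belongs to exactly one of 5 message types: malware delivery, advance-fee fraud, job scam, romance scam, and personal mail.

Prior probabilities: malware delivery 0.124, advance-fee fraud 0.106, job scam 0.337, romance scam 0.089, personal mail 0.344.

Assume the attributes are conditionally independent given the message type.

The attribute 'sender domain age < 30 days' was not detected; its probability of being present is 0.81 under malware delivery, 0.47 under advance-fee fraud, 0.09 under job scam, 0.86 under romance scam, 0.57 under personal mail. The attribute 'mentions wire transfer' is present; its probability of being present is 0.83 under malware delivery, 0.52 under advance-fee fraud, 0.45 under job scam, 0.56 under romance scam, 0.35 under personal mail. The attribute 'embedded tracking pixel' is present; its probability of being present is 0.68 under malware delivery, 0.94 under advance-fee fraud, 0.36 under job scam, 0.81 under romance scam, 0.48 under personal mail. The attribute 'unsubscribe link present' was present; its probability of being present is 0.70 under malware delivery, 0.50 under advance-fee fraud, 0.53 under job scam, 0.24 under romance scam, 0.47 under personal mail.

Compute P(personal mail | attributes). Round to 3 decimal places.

0.187

By Bayes' rule with conditional independence, the unnormalized weight for each hypothesis is prior × ∏ likelihoods (using 1 − P(present | H) for each absent attribute):
  malware delivery: 0.124 × (1 − 0.81) × 0.83 × 0.68 × 0.70 = 0.0093081
  advance-fee fraud: 0.106 × (1 − 0.47) × 0.52 × 0.94 × 0.50 = 0.01373
  job scam: 0.337 × (1 − 0.09) × 0.45 × 0.36 × 0.53 = 0.026331
  romance scam: 0.089 × (1 − 0.86) × 0.56 × 0.81 × 0.24 = 0.0013564
  personal mail: 0.344 × (1 − 0.57) × 0.35 × 0.48 × 0.47 = 0.01168
Normalizing constant Z = 0.0093081 + 0.01373 + 0.026331 + 0.0013564 + 0.01168 = 0.062405.
P(personal mail | evidence) = 0.01168 / 0.062405 ≈ 0.187.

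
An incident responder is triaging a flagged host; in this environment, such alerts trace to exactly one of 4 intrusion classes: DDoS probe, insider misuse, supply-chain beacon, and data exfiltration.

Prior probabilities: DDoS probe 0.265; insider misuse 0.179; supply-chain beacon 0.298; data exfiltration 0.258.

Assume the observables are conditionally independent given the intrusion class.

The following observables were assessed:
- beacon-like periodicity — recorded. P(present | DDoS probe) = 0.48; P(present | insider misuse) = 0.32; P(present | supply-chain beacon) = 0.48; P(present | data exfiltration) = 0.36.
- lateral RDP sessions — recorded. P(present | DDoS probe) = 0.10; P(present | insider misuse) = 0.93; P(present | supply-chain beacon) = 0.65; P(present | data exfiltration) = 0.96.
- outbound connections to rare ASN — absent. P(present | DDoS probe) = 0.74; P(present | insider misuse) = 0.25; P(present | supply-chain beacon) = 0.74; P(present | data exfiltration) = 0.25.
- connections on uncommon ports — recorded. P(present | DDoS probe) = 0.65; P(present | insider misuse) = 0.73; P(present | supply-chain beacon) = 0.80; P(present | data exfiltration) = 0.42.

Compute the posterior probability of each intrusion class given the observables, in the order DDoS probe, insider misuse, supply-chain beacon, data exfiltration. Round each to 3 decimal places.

Multiply each prior by the joint likelihood of the observable pattern (using 1 − P(present | H) for each absent observable):
  DDoS probe: 0.265 × 0.48 × 0.10 × (1 − 0.74) × 0.65 = 0.0021497
  insider misuse: 0.179 × 0.32 × 0.93 × (1 − 0.25) × 0.73 = 0.029166
  supply-chain beacon: 0.298 × 0.48 × 0.65 × (1 − 0.74) × 0.80 = 0.019339
  data exfiltration: 0.258 × 0.36 × 0.96 × (1 − 0.25) × 0.42 = 0.028087
Marginal likelihood of the evidence = 0.078741.
P(DDoS probe | evidence) = 0.0021497 / 0.078741 ≈ 0.027
P(insider misuse | evidence) = 0.029166 / 0.078741 ≈ 0.370
P(supply-chain beacon | evidence) = 0.019339 / 0.078741 ≈ 0.246
P(data exfiltration | evidence) = 0.028087 / 0.078741 ≈ 0.357

0.027, 0.370, 0.246, 0.357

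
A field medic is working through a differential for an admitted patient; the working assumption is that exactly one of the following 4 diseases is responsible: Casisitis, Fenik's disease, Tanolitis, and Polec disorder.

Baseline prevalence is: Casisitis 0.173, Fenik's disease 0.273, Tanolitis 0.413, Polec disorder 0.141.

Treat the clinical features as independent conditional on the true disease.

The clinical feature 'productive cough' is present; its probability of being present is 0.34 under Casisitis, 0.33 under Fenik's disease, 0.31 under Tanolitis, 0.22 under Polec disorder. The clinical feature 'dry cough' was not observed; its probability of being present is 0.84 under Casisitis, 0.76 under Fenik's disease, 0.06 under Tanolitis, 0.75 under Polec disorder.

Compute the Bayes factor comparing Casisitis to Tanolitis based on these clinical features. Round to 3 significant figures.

0.187

The Bayes factor is the ratio of the joint likelihoods of the clinical feature pattern under the two hypotheses (using 1 − P(present | H) for each absent clinical feature).
  Casisitis: 0.34 × (1 − 0.84) = 0.0544
  Tanolitis: 0.31 × (1 − 0.06) = 0.2914
Bayes factor = 0.0544 / 0.2914 ≈ 0.187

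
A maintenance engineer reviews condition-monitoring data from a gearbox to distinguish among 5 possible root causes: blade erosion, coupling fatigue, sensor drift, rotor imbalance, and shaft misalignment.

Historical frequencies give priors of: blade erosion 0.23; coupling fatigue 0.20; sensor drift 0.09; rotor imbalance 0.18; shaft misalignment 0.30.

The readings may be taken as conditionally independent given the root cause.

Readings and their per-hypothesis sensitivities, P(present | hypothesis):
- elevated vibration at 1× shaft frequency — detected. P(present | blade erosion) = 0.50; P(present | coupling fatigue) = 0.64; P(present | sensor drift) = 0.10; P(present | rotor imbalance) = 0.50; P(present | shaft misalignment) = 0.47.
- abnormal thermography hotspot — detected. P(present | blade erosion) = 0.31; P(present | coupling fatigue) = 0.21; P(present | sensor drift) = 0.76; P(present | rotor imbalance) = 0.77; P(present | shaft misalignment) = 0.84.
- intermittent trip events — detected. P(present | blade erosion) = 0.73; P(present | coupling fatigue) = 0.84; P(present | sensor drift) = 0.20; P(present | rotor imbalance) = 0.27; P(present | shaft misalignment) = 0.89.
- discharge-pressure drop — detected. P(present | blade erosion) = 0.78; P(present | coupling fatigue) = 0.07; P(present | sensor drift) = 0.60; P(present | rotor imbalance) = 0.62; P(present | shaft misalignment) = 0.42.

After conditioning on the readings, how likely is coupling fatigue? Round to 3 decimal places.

0.020

By Bayes' rule with conditional independence, the unnormalized weight for each hypothesis is prior × ∏ likelihoods:
  blade erosion: 0.23 × 0.50 × 0.31 × 0.73 × 0.78 = 0.020299
  coupling fatigue: 0.20 × 0.64 × 0.21 × 0.84 × 0.07 = 0.0015805
  sensor drift: 0.09 × 0.10 × 0.76 × 0.20 × 0.60 = 0.0008208
  rotor imbalance: 0.18 × 0.50 × 0.77 × 0.27 × 0.62 = 0.011601
  shaft misalignment: 0.30 × 0.47 × 0.84 × 0.89 × 0.42 = 0.044273
Normalizing constant Z = 0.020299 + 0.0015805 + 0.0008208 + 0.011601 + 0.044273 = 0.078574.
P(coupling fatigue | evidence) = 0.0015805 / 0.078574 ≈ 0.020.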